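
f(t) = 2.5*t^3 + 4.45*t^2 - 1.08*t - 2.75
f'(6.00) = 322.32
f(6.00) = 690.97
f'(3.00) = 93.12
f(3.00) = 101.56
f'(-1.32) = 0.24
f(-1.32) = 0.68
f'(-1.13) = -1.56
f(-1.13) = 0.55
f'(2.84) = 84.69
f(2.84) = 87.34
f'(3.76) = 138.42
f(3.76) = 188.99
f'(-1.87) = 8.50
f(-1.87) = -1.52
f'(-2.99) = 39.36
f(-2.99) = -26.56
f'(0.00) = -1.08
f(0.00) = -2.75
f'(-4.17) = 92.22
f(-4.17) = -102.15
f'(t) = 7.5*t^2 + 8.9*t - 1.08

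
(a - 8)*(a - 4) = a^2 - 12*a + 32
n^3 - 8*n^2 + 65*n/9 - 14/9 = (n - 7)*(n - 2/3)*(n - 1/3)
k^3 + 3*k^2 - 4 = (k - 1)*(k + 2)^2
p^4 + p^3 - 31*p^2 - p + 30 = (p - 5)*(p - 1)*(p + 1)*(p + 6)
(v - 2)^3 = v^3 - 6*v^2 + 12*v - 8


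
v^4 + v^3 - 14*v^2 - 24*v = v*(v - 4)*(v + 2)*(v + 3)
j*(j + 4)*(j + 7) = j^3 + 11*j^2 + 28*j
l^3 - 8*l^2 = l^2*(l - 8)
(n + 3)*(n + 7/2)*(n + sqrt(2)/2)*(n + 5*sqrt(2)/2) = n^4 + 3*sqrt(2)*n^3 + 13*n^3/2 + 13*n^2 + 39*sqrt(2)*n^2/2 + 65*n/4 + 63*sqrt(2)*n/2 + 105/4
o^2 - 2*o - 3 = (o - 3)*(o + 1)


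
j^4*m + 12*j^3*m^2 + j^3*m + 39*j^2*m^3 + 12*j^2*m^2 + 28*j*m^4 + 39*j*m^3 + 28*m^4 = (j + m)*(j + 4*m)*(j + 7*m)*(j*m + m)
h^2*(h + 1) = h^3 + h^2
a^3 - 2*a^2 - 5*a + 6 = (a - 3)*(a - 1)*(a + 2)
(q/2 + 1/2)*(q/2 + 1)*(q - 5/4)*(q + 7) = q^4/4 + 35*q^3/16 + 21*q^2/8 - 59*q/16 - 35/8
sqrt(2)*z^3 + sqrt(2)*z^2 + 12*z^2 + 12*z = z*(z + 6*sqrt(2))*(sqrt(2)*z + sqrt(2))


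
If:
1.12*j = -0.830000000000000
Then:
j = -0.74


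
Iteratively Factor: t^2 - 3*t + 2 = (t - 2)*(t - 1)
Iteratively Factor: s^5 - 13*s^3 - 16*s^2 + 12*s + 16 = (s + 2)*(s^4 - 2*s^3 - 9*s^2 + 2*s + 8) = (s + 1)*(s + 2)*(s^3 - 3*s^2 - 6*s + 8) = (s - 4)*(s + 1)*(s + 2)*(s^2 + s - 2) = (s - 4)*(s + 1)*(s + 2)^2*(s - 1)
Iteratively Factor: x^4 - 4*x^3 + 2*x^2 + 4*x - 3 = (x - 1)*(x^3 - 3*x^2 - x + 3) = (x - 1)^2*(x^2 - 2*x - 3) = (x - 1)^2*(x + 1)*(x - 3)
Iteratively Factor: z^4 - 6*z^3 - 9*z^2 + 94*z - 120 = (z - 5)*(z^3 - z^2 - 14*z + 24) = (z - 5)*(z - 3)*(z^2 + 2*z - 8) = (z - 5)*(z - 3)*(z - 2)*(z + 4)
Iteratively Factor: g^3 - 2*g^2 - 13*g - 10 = (g - 5)*(g^2 + 3*g + 2) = (g - 5)*(g + 2)*(g + 1)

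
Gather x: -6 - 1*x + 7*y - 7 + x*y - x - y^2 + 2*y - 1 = x*(y - 2) - y^2 + 9*y - 14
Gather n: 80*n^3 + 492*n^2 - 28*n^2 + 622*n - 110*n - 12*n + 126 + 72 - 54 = 80*n^3 + 464*n^2 + 500*n + 144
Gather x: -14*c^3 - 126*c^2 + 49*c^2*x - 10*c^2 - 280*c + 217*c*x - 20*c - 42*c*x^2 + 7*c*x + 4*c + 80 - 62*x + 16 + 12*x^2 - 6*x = -14*c^3 - 136*c^2 - 296*c + x^2*(12 - 42*c) + x*(49*c^2 + 224*c - 68) + 96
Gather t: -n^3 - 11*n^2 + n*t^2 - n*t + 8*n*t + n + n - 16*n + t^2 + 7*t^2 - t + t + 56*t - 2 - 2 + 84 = -n^3 - 11*n^2 - 14*n + t^2*(n + 8) + t*(7*n + 56) + 80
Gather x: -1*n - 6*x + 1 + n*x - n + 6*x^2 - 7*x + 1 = -2*n + 6*x^2 + x*(n - 13) + 2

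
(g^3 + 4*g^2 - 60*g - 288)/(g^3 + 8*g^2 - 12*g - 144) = (g - 8)/(g - 4)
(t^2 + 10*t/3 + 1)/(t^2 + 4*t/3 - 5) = (3*t + 1)/(3*t - 5)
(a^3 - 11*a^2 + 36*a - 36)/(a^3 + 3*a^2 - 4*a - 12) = (a^2 - 9*a + 18)/(a^2 + 5*a + 6)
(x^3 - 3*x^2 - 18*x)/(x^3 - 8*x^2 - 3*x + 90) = x/(x - 5)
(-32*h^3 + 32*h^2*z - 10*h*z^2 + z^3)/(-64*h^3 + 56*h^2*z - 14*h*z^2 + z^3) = (-4*h + z)/(-8*h + z)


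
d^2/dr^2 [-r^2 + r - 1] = -2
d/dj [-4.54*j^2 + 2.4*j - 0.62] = 2.4 - 9.08*j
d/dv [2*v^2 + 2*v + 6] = 4*v + 2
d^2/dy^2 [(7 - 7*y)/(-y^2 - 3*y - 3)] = 14*((y - 1)*(2*y + 3)^2 - (3*y + 2)*(y^2 + 3*y + 3))/(y^2 + 3*y + 3)^3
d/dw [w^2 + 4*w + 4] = 2*w + 4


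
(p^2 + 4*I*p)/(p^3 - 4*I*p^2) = (p + 4*I)/(p*(p - 4*I))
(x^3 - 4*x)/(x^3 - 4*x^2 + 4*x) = (x + 2)/(x - 2)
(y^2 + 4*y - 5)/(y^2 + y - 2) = (y + 5)/(y + 2)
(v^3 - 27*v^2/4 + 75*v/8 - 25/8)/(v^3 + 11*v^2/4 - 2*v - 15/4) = (2*v^2 - 11*v + 5)/(2*(v^2 + 4*v + 3))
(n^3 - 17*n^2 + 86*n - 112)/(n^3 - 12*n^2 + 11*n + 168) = (n - 2)/(n + 3)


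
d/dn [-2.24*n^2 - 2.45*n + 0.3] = -4.48*n - 2.45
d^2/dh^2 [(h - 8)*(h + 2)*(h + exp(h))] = h^2*exp(h) - 2*h*exp(h) + 6*h - 26*exp(h) - 12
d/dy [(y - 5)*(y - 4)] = 2*y - 9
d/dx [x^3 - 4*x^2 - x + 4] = 3*x^2 - 8*x - 1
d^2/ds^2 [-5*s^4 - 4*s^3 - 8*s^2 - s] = -60*s^2 - 24*s - 16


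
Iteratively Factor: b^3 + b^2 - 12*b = (b - 3)*(b^2 + 4*b) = (b - 3)*(b + 4)*(b)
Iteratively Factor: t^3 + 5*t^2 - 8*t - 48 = (t + 4)*(t^2 + t - 12) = (t - 3)*(t + 4)*(t + 4)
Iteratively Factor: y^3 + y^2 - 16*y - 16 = (y - 4)*(y^2 + 5*y + 4) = (y - 4)*(y + 4)*(y + 1)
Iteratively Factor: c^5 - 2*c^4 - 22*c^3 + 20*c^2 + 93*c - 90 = (c - 2)*(c^4 - 22*c^2 - 24*c + 45) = (c - 2)*(c + 3)*(c^3 - 3*c^2 - 13*c + 15) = (c - 2)*(c - 1)*(c + 3)*(c^2 - 2*c - 15) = (c - 2)*(c - 1)*(c + 3)^2*(c - 5)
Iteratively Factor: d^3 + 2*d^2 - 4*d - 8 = (d + 2)*(d^2 - 4) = (d + 2)^2*(d - 2)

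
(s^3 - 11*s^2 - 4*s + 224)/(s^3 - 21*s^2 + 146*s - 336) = (s + 4)/(s - 6)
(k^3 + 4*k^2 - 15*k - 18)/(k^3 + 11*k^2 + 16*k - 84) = (k^2 - 2*k - 3)/(k^2 + 5*k - 14)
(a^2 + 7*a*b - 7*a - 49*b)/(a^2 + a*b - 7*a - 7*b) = (a + 7*b)/(a + b)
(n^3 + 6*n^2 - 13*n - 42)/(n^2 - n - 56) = (n^2 - n - 6)/(n - 8)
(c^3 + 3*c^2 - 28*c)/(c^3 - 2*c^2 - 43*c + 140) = c/(c - 5)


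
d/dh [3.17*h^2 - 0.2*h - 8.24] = 6.34*h - 0.2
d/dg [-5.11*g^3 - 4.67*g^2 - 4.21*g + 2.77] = -15.33*g^2 - 9.34*g - 4.21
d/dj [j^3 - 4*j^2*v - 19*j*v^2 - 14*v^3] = 3*j^2 - 8*j*v - 19*v^2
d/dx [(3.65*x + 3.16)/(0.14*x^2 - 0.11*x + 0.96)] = (-0.511*x^2 - 0.8848*x + 3.8516)/(0.0196*x^4 - 0.0308*x^3 + 0.2809*x^2 - 0.2112*x + 0.9216)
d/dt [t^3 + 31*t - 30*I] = 3*t^2 + 31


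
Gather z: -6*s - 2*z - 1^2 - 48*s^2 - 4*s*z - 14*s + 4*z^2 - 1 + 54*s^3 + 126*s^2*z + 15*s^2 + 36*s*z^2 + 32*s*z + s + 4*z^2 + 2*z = 54*s^3 - 33*s^2 - 19*s + z^2*(36*s + 8) + z*(126*s^2 + 28*s) - 2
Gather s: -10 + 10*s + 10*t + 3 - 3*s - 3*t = 7*s + 7*t - 7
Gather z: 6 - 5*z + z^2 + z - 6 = z^2 - 4*z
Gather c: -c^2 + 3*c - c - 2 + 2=-c^2 + 2*c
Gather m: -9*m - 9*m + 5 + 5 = 10 - 18*m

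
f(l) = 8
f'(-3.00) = 0.00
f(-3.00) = 8.00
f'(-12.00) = 0.00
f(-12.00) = 8.00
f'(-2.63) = 0.00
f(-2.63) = 8.00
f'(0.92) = 0.00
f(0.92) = 8.00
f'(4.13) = 0.00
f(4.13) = 8.00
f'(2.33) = 0.00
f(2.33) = 8.00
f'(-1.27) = 0.00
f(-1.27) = 8.00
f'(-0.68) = 0.00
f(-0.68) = 8.00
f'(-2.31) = 0.00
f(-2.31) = 8.00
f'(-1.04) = 0.00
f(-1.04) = 8.00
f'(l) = 0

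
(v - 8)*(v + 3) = v^2 - 5*v - 24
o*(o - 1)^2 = o^3 - 2*o^2 + o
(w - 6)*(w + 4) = w^2 - 2*w - 24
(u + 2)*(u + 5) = u^2 + 7*u + 10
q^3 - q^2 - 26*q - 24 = (q - 6)*(q + 1)*(q + 4)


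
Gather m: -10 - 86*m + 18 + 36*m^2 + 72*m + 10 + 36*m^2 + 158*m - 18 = 72*m^2 + 144*m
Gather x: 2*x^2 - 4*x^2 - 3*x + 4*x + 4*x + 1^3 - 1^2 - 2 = -2*x^2 + 5*x - 2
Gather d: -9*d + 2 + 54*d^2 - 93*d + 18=54*d^2 - 102*d + 20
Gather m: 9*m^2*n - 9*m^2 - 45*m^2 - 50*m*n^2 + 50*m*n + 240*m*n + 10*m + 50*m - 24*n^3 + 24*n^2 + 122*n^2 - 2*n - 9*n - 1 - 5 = m^2*(9*n - 54) + m*(-50*n^2 + 290*n + 60) - 24*n^3 + 146*n^2 - 11*n - 6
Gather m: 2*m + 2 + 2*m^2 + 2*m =2*m^2 + 4*m + 2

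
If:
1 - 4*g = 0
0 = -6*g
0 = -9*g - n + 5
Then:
No Solution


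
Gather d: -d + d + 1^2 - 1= 0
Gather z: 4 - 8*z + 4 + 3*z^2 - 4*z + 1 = 3*z^2 - 12*z + 9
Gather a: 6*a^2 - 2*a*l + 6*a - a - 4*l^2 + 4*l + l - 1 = 6*a^2 + a*(5 - 2*l) - 4*l^2 + 5*l - 1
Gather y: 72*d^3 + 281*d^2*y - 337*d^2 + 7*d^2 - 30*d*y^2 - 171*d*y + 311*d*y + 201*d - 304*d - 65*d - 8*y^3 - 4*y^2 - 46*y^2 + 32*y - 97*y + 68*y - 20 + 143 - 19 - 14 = 72*d^3 - 330*d^2 - 168*d - 8*y^3 + y^2*(-30*d - 50) + y*(281*d^2 + 140*d + 3) + 90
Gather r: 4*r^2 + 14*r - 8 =4*r^2 + 14*r - 8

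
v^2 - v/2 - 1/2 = (v - 1)*(v + 1/2)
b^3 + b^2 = b^2*(b + 1)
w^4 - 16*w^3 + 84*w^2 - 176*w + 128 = (w - 8)*(w - 4)*(w - 2)^2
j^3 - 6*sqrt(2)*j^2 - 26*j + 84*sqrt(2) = (j - 7*sqrt(2))*(j - 2*sqrt(2))*(j + 3*sqrt(2))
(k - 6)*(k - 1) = k^2 - 7*k + 6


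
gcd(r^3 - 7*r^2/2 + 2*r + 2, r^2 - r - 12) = 1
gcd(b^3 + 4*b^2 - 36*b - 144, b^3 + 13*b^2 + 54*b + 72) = b^2 + 10*b + 24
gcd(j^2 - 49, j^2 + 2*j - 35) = j + 7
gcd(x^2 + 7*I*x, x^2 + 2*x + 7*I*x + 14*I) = x + 7*I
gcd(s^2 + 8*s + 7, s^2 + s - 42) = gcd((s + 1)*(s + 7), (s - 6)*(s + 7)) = s + 7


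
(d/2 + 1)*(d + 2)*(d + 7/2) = d^3/2 + 15*d^2/4 + 9*d + 7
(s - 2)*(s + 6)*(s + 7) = s^3 + 11*s^2 + 16*s - 84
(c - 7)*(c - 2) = c^2 - 9*c + 14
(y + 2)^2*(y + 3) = y^3 + 7*y^2 + 16*y + 12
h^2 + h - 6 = (h - 2)*(h + 3)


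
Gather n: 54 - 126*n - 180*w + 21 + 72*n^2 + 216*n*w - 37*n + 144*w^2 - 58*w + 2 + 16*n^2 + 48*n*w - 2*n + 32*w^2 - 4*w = 88*n^2 + n*(264*w - 165) + 176*w^2 - 242*w + 77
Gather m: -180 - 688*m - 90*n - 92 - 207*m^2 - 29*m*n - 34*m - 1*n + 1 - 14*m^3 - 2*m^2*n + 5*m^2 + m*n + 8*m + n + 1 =-14*m^3 + m^2*(-2*n - 202) + m*(-28*n - 714) - 90*n - 270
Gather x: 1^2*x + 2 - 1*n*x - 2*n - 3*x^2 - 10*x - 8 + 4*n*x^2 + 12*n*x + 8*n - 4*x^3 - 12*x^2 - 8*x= 6*n - 4*x^3 + x^2*(4*n - 15) + x*(11*n - 17) - 6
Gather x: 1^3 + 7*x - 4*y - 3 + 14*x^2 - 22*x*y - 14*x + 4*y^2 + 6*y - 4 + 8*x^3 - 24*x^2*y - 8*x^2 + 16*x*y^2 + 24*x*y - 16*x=8*x^3 + x^2*(6 - 24*y) + x*(16*y^2 + 2*y - 23) + 4*y^2 + 2*y - 6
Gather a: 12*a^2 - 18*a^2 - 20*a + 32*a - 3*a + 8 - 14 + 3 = -6*a^2 + 9*a - 3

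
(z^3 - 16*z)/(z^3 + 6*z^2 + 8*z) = (z - 4)/(z + 2)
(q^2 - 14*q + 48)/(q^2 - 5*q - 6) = (q - 8)/(q + 1)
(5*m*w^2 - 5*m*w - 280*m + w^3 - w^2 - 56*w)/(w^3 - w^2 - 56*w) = (5*m + w)/w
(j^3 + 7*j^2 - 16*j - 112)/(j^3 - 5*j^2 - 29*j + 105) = (j^3 + 7*j^2 - 16*j - 112)/(j^3 - 5*j^2 - 29*j + 105)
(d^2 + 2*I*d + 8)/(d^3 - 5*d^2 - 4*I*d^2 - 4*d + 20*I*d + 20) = (d + 4*I)/(d^2 - d*(5 + 2*I) + 10*I)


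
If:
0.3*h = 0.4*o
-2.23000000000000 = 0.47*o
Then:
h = -6.33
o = -4.74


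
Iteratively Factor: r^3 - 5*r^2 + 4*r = (r)*(r^2 - 5*r + 4) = r*(r - 1)*(r - 4)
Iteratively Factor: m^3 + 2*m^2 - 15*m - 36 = (m + 3)*(m^2 - m - 12) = (m + 3)^2*(m - 4)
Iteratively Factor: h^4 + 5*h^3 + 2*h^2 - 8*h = (h)*(h^3 + 5*h^2 + 2*h - 8) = h*(h - 1)*(h^2 + 6*h + 8) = h*(h - 1)*(h + 4)*(h + 2)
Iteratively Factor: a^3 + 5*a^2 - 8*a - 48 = (a + 4)*(a^2 + a - 12) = (a + 4)^2*(a - 3)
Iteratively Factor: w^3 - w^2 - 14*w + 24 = (w - 2)*(w^2 + w - 12) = (w - 3)*(w - 2)*(w + 4)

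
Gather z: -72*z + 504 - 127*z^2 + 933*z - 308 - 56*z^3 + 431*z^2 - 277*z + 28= -56*z^3 + 304*z^2 + 584*z + 224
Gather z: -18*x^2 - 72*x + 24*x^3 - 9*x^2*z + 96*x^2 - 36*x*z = 24*x^3 + 78*x^2 - 72*x + z*(-9*x^2 - 36*x)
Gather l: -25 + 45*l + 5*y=45*l + 5*y - 25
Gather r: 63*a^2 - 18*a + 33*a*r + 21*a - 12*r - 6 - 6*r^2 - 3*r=63*a^2 + 3*a - 6*r^2 + r*(33*a - 15) - 6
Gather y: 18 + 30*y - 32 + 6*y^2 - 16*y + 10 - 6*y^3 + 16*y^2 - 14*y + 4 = -6*y^3 + 22*y^2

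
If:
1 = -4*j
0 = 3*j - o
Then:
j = -1/4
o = -3/4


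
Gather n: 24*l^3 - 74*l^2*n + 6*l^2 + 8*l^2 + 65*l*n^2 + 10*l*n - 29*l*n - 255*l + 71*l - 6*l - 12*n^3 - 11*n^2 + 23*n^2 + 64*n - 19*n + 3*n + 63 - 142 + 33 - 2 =24*l^3 + 14*l^2 - 190*l - 12*n^3 + n^2*(65*l + 12) + n*(-74*l^2 - 19*l + 48) - 48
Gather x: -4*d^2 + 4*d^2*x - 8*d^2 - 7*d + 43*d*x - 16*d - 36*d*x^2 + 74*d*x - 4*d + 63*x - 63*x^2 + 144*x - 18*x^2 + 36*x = -12*d^2 - 27*d + x^2*(-36*d - 81) + x*(4*d^2 + 117*d + 243)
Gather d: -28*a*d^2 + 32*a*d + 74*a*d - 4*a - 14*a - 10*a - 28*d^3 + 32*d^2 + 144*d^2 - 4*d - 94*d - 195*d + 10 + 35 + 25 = -28*a - 28*d^3 + d^2*(176 - 28*a) + d*(106*a - 293) + 70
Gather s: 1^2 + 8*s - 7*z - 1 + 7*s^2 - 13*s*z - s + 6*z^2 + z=7*s^2 + s*(7 - 13*z) + 6*z^2 - 6*z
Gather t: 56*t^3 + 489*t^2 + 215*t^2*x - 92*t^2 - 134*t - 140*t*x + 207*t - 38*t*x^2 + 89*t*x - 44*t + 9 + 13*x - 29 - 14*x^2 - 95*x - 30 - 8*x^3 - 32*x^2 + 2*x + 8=56*t^3 + t^2*(215*x + 397) + t*(-38*x^2 - 51*x + 29) - 8*x^3 - 46*x^2 - 80*x - 42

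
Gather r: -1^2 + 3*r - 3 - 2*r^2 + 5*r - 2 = -2*r^2 + 8*r - 6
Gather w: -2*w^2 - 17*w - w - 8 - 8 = -2*w^2 - 18*w - 16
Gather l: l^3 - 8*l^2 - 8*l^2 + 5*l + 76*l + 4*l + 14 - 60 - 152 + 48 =l^3 - 16*l^2 + 85*l - 150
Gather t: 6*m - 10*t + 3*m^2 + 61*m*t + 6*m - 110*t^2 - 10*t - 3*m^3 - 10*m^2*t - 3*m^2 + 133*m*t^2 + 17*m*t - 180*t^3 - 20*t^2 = -3*m^3 + 12*m - 180*t^3 + t^2*(133*m - 130) + t*(-10*m^2 + 78*m - 20)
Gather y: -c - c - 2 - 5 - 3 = -2*c - 10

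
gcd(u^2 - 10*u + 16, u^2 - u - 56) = u - 8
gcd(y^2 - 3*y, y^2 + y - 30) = 1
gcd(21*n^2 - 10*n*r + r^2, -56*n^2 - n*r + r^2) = 1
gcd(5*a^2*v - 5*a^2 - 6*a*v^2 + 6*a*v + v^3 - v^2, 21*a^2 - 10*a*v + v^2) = 1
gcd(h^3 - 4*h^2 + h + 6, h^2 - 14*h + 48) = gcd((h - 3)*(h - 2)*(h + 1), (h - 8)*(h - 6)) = 1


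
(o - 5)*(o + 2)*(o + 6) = o^3 + 3*o^2 - 28*o - 60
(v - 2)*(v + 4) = v^2 + 2*v - 8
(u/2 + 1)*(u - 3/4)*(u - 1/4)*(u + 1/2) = u^4/2 + 3*u^3/4 - 21*u^2/32 - 17*u/64 + 3/32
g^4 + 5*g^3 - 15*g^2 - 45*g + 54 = (g - 3)*(g - 1)*(g + 3)*(g + 6)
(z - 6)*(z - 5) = z^2 - 11*z + 30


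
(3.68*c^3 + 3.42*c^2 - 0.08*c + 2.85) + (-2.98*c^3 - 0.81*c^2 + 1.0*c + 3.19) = 0.7*c^3 + 2.61*c^2 + 0.92*c + 6.04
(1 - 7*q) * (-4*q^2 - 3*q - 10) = 28*q^3 + 17*q^2 + 67*q - 10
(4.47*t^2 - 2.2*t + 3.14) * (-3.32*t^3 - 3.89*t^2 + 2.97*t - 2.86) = -14.8404*t^5 - 10.0843*t^4 + 11.4091*t^3 - 31.5328*t^2 + 15.6178*t - 8.9804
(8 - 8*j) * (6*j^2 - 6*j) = -48*j^3 + 96*j^2 - 48*j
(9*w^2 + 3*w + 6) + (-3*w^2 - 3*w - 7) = 6*w^2 - 1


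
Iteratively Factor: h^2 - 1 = (h + 1)*(h - 1)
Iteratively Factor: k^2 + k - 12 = (k + 4)*(k - 3)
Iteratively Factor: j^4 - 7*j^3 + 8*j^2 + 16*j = (j)*(j^3 - 7*j^2 + 8*j + 16) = j*(j - 4)*(j^2 - 3*j - 4) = j*(j - 4)^2*(j + 1)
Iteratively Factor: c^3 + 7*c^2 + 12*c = (c)*(c^2 + 7*c + 12) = c*(c + 3)*(c + 4)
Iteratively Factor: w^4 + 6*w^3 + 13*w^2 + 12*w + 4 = (w + 2)*(w^3 + 4*w^2 + 5*w + 2) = (w + 2)^2*(w^2 + 2*w + 1) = (w + 1)*(w + 2)^2*(w + 1)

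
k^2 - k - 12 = (k - 4)*(k + 3)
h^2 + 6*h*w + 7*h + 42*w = (h + 7)*(h + 6*w)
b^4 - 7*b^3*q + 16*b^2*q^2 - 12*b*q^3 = b*(b - 3*q)*(b - 2*q)^2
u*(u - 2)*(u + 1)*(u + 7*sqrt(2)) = u^4 - u^3 + 7*sqrt(2)*u^3 - 7*sqrt(2)*u^2 - 2*u^2 - 14*sqrt(2)*u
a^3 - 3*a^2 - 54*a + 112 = (a - 8)*(a - 2)*(a + 7)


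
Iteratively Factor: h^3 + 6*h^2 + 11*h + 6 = (h + 1)*(h^2 + 5*h + 6) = (h + 1)*(h + 2)*(h + 3)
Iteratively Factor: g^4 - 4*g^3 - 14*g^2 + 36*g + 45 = (g - 3)*(g^3 - g^2 - 17*g - 15) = (g - 5)*(g - 3)*(g^2 + 4*g + 3) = (g - 5)*(g - 3)*(g + 3)*(g + 1)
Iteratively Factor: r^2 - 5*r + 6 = (r - 2)*(r - 3)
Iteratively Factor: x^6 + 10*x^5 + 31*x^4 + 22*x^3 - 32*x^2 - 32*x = (x + 1)*(x^5 + 9*x^4 + 22*x^3 - 32*x) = (x + 1)*(x + 4)*(x^4 + 5*x^3 + 2*x^2 - 8*x) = (x + 1)*(x + 2)*(x + 4)*(x^3 + 3*x^2 - 4*x) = (x + 1)*(x + 2)*(x + 4)^2*(x^2 - x) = x*(x + 1)*(x + 2)*(x + 4)^2*(x - 1)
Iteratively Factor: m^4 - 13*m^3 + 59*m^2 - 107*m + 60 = (m - 3)*(m^3 - 10*m^2 + 29*m - 20) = (m - 5)*(m - 3)*(m^2 - 5*m + 4) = (m - 5)*(m - 4)*(m - 3)*(m - 1)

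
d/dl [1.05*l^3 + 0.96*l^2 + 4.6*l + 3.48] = 3.15*l^2 + 1.92*l + 4.6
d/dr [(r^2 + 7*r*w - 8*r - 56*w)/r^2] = (-7*r*w + 8*r + 112*w)/r^3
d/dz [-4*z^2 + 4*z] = 4 - 8*z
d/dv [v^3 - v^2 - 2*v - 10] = 3*v^2 - 2*v - 2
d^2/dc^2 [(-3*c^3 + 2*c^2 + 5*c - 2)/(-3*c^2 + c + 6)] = 4*(3*c^3 + 18*c - 2)/(27*c^6 - 27*c^5 - 153*c^4 + 107*c^3 + 306*c^2 - 108*c - 216)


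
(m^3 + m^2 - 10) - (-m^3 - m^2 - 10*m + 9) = 2*m^3 + 2*m^2 + 10*m - 19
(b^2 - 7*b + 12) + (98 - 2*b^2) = -b^2 - 7*b + 110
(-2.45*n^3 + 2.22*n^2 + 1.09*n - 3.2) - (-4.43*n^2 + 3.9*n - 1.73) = -2.45*n^3 + 6.65*n^2 - 2.81*n - 1.47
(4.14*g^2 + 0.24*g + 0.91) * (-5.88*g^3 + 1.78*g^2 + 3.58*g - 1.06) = -24.3432*g^5 + 5.958*g^4 + 9.8976*g^3 - 1.9094*g^2 + 3.0034*g - 0.9646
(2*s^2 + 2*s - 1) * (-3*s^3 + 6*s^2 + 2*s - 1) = -6*s^5 + 6*s^4 + 19*s^3 - 4*s^2 - 4*s + 1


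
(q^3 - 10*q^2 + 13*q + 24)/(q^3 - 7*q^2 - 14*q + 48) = (q^2 - 2*q - 3)/(q^2 + q - 6)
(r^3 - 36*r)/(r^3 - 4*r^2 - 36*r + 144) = r/(r - 4)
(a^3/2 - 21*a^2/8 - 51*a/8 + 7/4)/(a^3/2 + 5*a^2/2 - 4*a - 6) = (4*a^3 - 21*a^2 - 51*a + 14)/(4*(a^3 + 5*a^2 - 8*a - 12))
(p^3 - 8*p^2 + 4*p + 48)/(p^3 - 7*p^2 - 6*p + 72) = (p + 2)/(p + 3)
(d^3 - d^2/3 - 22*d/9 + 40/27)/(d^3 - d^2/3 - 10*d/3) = (d^2 - 2*d + 8/9)/(d*(d - 2))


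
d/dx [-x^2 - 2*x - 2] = -2*x - 2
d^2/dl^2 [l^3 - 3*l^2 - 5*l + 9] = 6*l - 6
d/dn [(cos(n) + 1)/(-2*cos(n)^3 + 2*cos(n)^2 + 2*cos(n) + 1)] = 2*(2*sin(2*n) - 2*sin(3*n) - sin(4*n))/(cos(n) + 2*cos(2*n) - cos(3*n) + 4)^2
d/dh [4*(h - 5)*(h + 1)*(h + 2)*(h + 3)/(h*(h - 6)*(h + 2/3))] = 12*(3*h^6 - 32*h^5 + 5*h^4 + 270*h^3 - 286*h^2 - 960*h - 360)/(h^2*(9*h^4 - 96*h^3 + 184*h^2 + 384*h + 144))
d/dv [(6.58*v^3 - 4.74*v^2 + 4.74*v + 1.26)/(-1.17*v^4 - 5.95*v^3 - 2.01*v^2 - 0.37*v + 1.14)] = (7.6986*v^6 - 11.0916*v^5 - 24.7914*v^4 + 57.4336*v^3 + 56.2758*v^2 - 5.742*v + 5.8698)/(1.3689*v^8 + 13.923*v^7 + 40.1059*v^6 + 24.7848*v^5 + 5.7755*v^4 - 12.0786*v^3 - 4.4459*v^2 - 0.8436*v + 1.2996)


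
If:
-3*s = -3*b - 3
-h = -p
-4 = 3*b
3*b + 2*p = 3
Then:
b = -4/3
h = 7/2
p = 7/2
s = -1/3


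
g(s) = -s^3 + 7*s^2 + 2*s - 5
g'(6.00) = -22.00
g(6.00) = 43.00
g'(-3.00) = -67.00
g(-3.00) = 79.00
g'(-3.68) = -90.15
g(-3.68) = 132.27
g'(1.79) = 17.45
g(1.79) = 15.27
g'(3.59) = 13.60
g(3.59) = 46.13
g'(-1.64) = -29.03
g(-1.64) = 14.96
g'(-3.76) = -93.05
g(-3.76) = 139.60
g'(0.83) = 11.55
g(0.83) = 0.91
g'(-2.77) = -59.80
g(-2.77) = 64.42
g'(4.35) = 6.13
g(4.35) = 53.84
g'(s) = -3*s^2 + 14*s + 2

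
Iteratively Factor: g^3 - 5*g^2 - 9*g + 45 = (g - 3)*(g^2 - 2*g - 15) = (g - 3)*(g + 3)*(g - 5)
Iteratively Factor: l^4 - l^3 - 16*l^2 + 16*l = (l + 4)*(l^3 - 5*l^2 + 4*l) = l*(l + 4)*(l^2 - 5*l + 4) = l*(l - 4)*(l + 4)*(l - 1)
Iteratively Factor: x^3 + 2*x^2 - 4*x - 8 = (x + 2)*(x^2 - 4) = (x - 2)*(x + 2)*(x + 2)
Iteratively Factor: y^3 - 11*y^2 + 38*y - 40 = (y - 2)*(y^2 - 9*y + 20) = (y - 4)*(y - 2)*(y - 5)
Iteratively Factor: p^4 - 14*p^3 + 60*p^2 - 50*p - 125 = (p - 5)*(p^3 - 9*p^2 + 15*p + 25) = (p - 5)^2*(p^2 - 4*p - 5) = (p - 5)^2*(p + 1)*(p - 5)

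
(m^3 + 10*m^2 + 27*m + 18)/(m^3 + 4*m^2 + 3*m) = (m + 6)/m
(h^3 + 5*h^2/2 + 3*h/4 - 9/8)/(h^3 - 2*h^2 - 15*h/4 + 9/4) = (h + 3/2)/(h - 3)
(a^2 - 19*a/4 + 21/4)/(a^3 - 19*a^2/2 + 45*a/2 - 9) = (4*a - 7)/(2*(2*a^2 - 13*a + 6))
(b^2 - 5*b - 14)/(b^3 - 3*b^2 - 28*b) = (b + 2)/(b*(b + 4))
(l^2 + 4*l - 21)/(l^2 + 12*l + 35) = (l - 3)/(l + 5)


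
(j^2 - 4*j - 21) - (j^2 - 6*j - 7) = 2*j - 14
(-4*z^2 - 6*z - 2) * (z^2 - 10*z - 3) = -4*z^4 + 34*z^3 + 70*z^2 + 38*z + 6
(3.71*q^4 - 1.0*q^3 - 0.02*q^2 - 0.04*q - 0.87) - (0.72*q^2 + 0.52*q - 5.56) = 3.71*q^4 - 1.0*q^3 - 0.74*q^2 - 0.56*q + 4.69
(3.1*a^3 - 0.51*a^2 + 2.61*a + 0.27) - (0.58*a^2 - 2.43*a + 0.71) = 3.1*a^3 - 1.09*a^2 + 5.04*a - 0.44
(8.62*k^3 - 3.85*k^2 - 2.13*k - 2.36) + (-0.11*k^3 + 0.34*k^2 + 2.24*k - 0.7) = 8.51*k^3 - 3.51*k^2 + 0.11*k - 3.06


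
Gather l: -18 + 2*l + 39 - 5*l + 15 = 36 - 3*l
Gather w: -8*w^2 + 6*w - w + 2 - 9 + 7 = -8*w^2 + 5*w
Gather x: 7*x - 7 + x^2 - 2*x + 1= x^2 + 5*x - 6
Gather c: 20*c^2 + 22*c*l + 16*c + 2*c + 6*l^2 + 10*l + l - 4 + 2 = 20*c^2 + c*(22*l + 18) + 6*l^2 + 11*l - 2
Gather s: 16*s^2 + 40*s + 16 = 16*s^2 + 40*s + 16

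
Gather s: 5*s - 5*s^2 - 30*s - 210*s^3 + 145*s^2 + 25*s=-210*s^3 + 140*s^2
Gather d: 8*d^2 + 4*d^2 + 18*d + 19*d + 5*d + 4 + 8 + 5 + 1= 12*d^2 + 42*d + 18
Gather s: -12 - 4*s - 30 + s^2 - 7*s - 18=s^2 - 11*s - 60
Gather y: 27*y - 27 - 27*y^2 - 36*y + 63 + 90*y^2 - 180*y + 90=63*y^2 - 189*y + 126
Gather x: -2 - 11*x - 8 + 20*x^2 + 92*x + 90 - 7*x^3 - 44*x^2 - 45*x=-7*x^3 - 24*x^2 + 36*x + 80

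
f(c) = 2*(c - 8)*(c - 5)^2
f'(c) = 2*(c - 8)*(2*c - 10) + 2*(c - 5)^2 = 6*(c - 7)*(c - 5)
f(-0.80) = -592.06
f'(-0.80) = 271.44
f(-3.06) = -1436.99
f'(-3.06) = 486.50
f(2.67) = -57.87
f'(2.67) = 60.53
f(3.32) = -26.42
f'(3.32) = 37.09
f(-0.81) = -594.78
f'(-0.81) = 272.26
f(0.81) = -252.46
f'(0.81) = 155.62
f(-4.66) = -2362.75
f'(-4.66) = 675.81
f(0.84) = -247.82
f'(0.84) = 153.75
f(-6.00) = -3388.00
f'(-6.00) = 858.00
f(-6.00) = -3388.00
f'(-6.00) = 858.00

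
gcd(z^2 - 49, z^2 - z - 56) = z + 7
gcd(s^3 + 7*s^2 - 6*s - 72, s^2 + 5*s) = 1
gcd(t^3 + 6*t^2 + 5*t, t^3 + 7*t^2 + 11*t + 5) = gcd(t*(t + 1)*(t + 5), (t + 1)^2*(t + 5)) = t^2 + 6*t + 5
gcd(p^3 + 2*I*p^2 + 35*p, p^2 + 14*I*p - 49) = p + 7*I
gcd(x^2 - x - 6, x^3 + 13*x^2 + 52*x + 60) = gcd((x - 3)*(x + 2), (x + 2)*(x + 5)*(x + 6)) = x + 2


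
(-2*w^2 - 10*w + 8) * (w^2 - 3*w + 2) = -2*w^4 - 4*w^3 + 34*w^2 - 44*w + 16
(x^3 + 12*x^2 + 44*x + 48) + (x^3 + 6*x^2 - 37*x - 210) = 2*x^3 + 18*x^2 + 7*x - 162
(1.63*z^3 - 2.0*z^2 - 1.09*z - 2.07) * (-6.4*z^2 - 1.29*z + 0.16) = -10.432*z^5 + 10.6973*z^4 + 9.8168*z^3 + 14.3341*z^2 + 2.4959*z - 0.3312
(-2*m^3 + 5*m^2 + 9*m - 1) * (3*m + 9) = -6*m^4 - 3*m^3 + 72*m^2 + 78*m - 9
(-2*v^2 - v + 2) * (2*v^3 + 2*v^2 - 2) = -4*v^5 - 6*v^4 + 2*v^3 + 8*v^2 + 2*v - 4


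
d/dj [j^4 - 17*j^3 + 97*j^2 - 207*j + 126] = 4*j^3 - 51*j^2 + 194*j - 207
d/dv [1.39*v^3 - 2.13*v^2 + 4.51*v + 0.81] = 4.17*v^2 - 4.26*v + 4.51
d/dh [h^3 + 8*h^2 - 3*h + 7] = 3*h^2 + 16*h - 3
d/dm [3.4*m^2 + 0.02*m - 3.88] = 6.8*m + 0.02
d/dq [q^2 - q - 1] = 2*q - 1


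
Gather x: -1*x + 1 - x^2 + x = 1 - x^2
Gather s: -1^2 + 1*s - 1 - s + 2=0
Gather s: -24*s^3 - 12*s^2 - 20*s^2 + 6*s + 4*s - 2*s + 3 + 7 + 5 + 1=-24*s^3 - 32*s^2 + 8*s + 16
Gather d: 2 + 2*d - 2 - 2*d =0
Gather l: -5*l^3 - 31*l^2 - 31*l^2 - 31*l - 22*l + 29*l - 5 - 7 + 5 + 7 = -5*l^3 - 62*l^2 - 24*l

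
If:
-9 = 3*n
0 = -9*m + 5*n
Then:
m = -5/3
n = -3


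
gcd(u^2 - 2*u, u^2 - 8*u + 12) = u - 2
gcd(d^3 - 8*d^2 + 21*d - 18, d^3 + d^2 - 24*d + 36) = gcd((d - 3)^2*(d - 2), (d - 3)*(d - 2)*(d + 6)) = d^2 - 5*d + 6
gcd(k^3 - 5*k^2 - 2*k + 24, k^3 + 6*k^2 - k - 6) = 1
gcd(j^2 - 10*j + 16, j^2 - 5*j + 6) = j - 2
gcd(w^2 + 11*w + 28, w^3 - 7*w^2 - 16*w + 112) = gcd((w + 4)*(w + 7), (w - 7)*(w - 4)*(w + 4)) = w + 4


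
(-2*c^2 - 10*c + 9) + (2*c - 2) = -2*c^2 - 8*c + 7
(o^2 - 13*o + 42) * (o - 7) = o^3 - 20*o^2 + 133*o - 294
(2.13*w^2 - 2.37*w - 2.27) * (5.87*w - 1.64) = 12.5031*w^3 - 17.4051*w^2 - 9.4381*w + 3.7228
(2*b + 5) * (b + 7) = 2*b^2 + 19*b + 35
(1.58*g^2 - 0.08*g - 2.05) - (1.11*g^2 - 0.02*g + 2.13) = 0.47*g^2 - 0.06*g - 4.18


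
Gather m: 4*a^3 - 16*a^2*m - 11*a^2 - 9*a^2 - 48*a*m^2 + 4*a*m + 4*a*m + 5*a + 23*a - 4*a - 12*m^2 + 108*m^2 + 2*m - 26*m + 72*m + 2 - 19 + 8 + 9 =4*a^3 - 20*a^2 + 24*a + m^2*(96 - 48*a) + m*(-16*a^2 + 8*a + 48)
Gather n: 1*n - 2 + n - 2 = 2*n - 4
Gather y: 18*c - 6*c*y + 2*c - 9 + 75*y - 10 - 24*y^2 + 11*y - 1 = 20*c - 24*y^2 + y*(86 - 6*c) - 20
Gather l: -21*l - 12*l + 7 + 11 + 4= 22 - 33*l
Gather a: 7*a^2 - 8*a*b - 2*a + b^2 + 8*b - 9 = 7*a^2 + a*(-8*b - 2) + b^2 + 8*b - 9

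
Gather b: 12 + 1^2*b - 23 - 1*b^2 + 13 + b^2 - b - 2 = 0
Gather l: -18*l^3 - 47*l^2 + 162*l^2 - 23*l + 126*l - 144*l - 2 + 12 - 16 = -18*l^3 + 115*l^2 - 41*l - 6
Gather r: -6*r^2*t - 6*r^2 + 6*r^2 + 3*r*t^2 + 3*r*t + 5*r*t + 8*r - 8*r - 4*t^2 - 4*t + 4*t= -6*r^2*t + r*(3*t^2 + 8*t) - 4*t^2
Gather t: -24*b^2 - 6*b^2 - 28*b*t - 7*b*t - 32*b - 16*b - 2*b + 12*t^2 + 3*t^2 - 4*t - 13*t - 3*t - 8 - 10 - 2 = -30*b^2 - 50*b + 15*t^2 + t*(-35*b - 20) - 20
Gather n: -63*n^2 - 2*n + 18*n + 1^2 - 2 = -63*n^2 + 16*n - 1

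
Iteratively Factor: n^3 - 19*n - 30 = (n + 3)*(n^2 - 3*n - 10) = (n + 2)*(n + 3)*(n - 5)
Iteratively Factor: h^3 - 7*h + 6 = (h - 1)*(h^2 + h - 6) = (h - 2)*(h - 1)*(h + 3)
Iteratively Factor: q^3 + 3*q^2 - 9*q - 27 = (q - 3)*(q^2 + 6*q + 9) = (q - 3)*(q + 3)*(q + 3)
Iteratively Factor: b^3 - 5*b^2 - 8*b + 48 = (b - 4)*(b^2 - b - 12) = (b - 4)*(b + 3)*(b - 4)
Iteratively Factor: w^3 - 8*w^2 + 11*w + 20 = (w - 5)*(w^2 - 3*w - 4) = (w - 5)*(w + 1)*(w - 4)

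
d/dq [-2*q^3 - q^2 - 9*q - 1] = -6*q^2 - 2*q - 9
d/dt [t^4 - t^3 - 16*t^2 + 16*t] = 4*t^3 - 3*t^2 - 32*t + 16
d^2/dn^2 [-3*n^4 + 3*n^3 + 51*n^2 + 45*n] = -36*n^2 + 18*n + 102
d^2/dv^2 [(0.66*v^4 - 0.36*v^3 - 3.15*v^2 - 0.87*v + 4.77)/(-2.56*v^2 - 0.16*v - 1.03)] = (-8.65075199999999*v^6 - 1.62201600000001*v^5 - 10.543104*v^4 + 5.20243199999999*v^3 - 245.445912*v^2 - 23.195304*v + 31.307766)/(16.777216*v^6 + 3.145728*v^5 + 20.447232*v^4 + 2.535424*v^3 + 8.226816*v^2 + 0.509232*v + 1.092727)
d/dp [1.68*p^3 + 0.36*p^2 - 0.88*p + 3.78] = 5.04*p^2 + 0.72*p - 0.88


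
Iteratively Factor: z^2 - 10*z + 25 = (z - 5)*(z - 5)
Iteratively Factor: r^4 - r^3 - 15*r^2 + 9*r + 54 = (r + 2)*(r^3 - 3*r^2 - 9*r + 27) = (r - 3)*(r + 2)*(r^2 - 9) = (r - 3)*(r + 2)*(r + 3)*(r - 3)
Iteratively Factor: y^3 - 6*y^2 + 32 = (y + 2)*(y^2 - 8*y + 16) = (y - 4)*(y + 2)*(y - 4)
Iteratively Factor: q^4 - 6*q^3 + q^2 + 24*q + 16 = (q + 1)*(q^3 - 7*q^2 + 8*q + 16) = (q - 4)*(q + 1)*(q^2 - 3*q - 4) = (q - 4)*(q + 1)^2*(q - 4)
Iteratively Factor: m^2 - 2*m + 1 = (m - 1)*(m - 1)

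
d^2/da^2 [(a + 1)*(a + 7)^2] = 6*a + 30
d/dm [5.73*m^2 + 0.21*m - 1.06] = 11.46*m + 0.21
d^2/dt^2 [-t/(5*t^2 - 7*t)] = -50/(125*t^3 - 525*t^2 + 735*t - 343)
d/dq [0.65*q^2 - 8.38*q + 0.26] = 1.3*q - 8.38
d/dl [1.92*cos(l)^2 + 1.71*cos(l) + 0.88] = -(3.84*cos(l) + 1.71)*sin(l)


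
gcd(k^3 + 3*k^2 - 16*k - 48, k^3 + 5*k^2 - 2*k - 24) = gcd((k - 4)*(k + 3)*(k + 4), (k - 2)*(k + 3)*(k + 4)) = k^2 + 7*k + 12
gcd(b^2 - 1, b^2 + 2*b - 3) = b - 1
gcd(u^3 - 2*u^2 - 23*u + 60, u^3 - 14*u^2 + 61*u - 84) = u^2 - 7*u + 12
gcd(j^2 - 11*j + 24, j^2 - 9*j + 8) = j - 8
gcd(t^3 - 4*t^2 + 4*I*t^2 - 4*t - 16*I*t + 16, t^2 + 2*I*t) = t + 2*I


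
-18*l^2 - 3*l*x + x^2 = (-6*l + x)*(3*l + x)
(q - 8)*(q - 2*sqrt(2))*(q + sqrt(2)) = q^3 - 8*q^2 - sqrt(2)*q^2 - 4*q + 8*sqrt(2)*q + 32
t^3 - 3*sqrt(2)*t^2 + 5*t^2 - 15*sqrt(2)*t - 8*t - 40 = (t + 5)*(t - 4*sqrt(2))*(t + sqrt(2))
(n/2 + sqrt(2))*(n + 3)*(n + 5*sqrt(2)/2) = n^3/2 + 3*n^2/2 + 9*sqrt(2)*n^2/4 + 5*n + 27*sqrt(2)*n/4 + 15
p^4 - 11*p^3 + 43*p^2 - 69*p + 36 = (p - 4)*(p - 3)^2*(p - 1)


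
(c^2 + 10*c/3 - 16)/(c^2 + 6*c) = (c - 8/3)/c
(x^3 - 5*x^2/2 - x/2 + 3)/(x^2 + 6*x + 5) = (x^2 - 7*x/2 + 3)/(x + 5)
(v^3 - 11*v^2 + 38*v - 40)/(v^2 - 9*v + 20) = v - 2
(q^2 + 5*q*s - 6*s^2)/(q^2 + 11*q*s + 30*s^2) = (q - s)/(q + 5*s)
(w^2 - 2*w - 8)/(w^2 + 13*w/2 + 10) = 2*(w^2 - 2*w - 8)/(2*w^2 + 13*w + 20)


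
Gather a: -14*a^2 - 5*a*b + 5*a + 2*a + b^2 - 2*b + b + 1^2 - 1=-14*a^2 + a*(7 - 5*b) + b^2 - b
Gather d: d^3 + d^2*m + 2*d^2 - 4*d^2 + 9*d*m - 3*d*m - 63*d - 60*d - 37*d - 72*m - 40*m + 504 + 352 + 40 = d^3 + d^2*(m - 2) + d*(6*m - 160) - 112*m + 896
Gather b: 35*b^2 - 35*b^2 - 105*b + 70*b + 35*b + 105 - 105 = 0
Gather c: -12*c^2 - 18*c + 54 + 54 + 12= -12*c^2 - 18*c + 120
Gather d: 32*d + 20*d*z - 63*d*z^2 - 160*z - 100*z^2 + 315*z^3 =d*(-63*z^2 + 20*z + 32) + 315*z^3 - 100*z^2 - 160*z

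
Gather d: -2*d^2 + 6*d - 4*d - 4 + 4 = -2*d^2 + 2*d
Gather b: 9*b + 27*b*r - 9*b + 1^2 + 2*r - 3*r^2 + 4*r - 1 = 27*b*r - 3*r^2 + 6*r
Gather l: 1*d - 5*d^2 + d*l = -5*d^2 + d*l + d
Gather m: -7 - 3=-10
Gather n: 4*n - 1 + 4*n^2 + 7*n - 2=4*n^2 + 11*n - 3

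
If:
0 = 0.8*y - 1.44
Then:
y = 1.80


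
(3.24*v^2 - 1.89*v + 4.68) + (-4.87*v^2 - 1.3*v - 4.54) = -1.63*v^2 - 3.19*v + 0.14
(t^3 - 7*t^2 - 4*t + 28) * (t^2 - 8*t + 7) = t^5 - 15*t^4 + 59*t^3 + 11*t^2 - 252*t + 196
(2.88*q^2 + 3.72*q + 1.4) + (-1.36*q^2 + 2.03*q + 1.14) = 1.52*q^2 + 5.75*q + 2.54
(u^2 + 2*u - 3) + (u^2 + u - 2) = 2*u^2 + 3*u - 5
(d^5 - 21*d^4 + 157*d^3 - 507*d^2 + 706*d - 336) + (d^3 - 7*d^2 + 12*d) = d^5 - 21*d^4 + 158*d^3 - 514*d^2 + 718*d - 336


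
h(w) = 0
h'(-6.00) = 0.00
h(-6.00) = 0.00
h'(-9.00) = 0.00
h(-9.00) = 0.00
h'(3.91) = 0.00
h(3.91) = 0.00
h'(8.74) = 0.00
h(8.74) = 0.00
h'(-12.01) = 0.00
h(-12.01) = 0.00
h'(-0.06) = 0.00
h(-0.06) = 0.00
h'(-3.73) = 0.00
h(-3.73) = 0.00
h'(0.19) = 0.00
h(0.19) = 0.00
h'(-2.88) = 0.00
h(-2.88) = 0.00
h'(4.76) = 0.00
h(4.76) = 0.00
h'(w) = 0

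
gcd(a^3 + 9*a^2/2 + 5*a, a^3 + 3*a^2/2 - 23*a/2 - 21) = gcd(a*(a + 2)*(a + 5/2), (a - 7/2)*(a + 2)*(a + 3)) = a + 2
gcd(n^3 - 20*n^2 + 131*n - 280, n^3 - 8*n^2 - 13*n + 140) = n^2 - 12*n + 35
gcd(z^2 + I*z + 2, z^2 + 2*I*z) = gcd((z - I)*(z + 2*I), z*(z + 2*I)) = z + 2*I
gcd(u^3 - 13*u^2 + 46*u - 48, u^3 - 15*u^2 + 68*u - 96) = u^2 - 11*u + 24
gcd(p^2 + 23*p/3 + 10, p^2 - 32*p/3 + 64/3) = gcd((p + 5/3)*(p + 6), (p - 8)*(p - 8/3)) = 1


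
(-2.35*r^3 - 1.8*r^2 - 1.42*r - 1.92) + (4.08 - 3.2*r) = -2.35*r^3 - 1.8*r^2 - 4.62*r + 2.16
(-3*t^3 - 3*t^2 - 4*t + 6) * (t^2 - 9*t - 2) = -3*t^5 + 24*t^4 + 29*t^3 + 48*t^2 - 46*t - 12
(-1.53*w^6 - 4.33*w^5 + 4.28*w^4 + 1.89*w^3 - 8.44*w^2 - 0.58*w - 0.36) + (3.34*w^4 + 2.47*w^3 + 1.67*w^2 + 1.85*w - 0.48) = -1.53*w^6 - 4.33*w^5 + 7.62*w^4 + 4.36*w^3 - 6.77*w^2 + 1.27*w - 0.84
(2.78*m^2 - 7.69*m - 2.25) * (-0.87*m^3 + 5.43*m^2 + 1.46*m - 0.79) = -2.4186*m^5 + 21.7857*m^4 - 35.7404*m^3 - 25.6411*m^2 + 2.7901*m + 1.7775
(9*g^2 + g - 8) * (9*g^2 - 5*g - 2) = 81*g^4 - 36*g^3 - 95*g^2 + 38*g + 16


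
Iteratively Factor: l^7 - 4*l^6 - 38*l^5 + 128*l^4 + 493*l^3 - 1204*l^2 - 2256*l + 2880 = (l - 4)*(l^6 - 38*l^4 - 24*l^3 + 397*l^2 + 384*l - 720) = (l - 4)*(l + 4)*(l^5 - 4*l^4 - 22*l^3 + 64*l^2 + 141*l - 180) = (l - 4)^2*(l + 4)*(l^4 - 22*l^2 - 24*l + 45) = (l - 4)^2*(l - 1)*(l + 4)*(l^3 + l^2 - 21*l - 45) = (l - 5)*(l - 4)^2*(l - 1)*(l + 4)*(l^2 + 6*l + 9) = (l - 5)*(l - 4)^2*(l - 1)*(l + 3)*(l + 4)*(l + 3)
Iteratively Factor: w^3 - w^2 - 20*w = (w + 4)*(w^2 - 5*w) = w*(w + 4)*(w - 5)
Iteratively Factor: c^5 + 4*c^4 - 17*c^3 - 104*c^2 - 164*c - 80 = (c - 5)*(c^4 + 9*c^3 + 28*c^2 + 36*c + 16) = (c - 5)*(c + 1)*(c^3 + 8*c^2 + 20*c + 16) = (c - 5)*(c + 1)*(c + 2)*(c^2 + 6*c + 8) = (c - 5)*(c + 1)*(c + 2)*(c + 4)*(c + 2)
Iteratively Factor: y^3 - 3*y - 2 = (y - 2)*(y^2 + 2*y + 1) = (y - 2)*(y + 1)*(y + 1)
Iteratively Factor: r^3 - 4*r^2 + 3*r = (r - 1)*(r^2 - 3*r) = r*(r - 1)*(r - 3)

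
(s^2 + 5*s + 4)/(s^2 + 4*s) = (s + 1)/s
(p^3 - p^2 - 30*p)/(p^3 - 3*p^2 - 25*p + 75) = p*(p - 6)/(p^2 - 8*p + 15)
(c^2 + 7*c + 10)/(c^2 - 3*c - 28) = (c^2 + 7*c + 10)/(c^2 - 3*c - 28)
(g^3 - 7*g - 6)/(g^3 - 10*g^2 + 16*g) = (g^3 - 7*g - 6)/(g*(g^2 - 10*g + 16))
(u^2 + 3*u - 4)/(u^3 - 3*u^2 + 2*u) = (u + 4)/(u*(u - 2))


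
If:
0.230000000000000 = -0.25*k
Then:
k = -0.92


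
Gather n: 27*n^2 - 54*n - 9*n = 27*n^2 - 63*n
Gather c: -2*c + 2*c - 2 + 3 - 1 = 0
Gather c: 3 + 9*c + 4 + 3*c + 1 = 12*c + 8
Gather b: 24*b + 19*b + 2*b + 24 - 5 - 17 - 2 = 45*b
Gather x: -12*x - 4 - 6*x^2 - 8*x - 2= -6*x^2 - 20*x - 6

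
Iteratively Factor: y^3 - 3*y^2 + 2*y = (y)*(y^2 - 3*y + 2) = y*(y - 2)*(y - 1)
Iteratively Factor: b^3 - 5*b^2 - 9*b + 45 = (b - 5)*(b^2 - 9) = (b - 5)*(b + 3)*(b - 3)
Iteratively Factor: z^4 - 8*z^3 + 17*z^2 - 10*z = (z - 5)*(z^3 - 3*z^2 + 2*z) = (z - 5)*(z - 2)*(z^2 - z) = z*(z - 5)*(z - 2)*(z - 1)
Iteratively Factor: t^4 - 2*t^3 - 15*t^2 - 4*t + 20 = (t - 5)*(t^3 + 3*t^2 - 4) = (t - 5)*(t - 1)*(t^2 + 4*t + 4) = (t - 5)*(t - 1)*(t + 2)*(t + 2)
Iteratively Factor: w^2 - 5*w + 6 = (w - 3)*(w - 2)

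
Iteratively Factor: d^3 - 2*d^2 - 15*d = (d - 5)*(d^2 + 3*d) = (d - 5)*(d + 3)*(d)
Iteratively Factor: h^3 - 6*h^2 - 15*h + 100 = (h + 4)*(h^2 - 10*h + 25) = (h - 5)*(h + 4)*(h - 5)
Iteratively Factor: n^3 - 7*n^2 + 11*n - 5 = (n - 5)*(n^2 - 2*n + 1) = (n - 5)*(n - 1)*(n - 1)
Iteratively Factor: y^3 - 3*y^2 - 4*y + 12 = (y + 2)*(y^2 - 5*y + 6) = (y - 3)*(y + 2)*(y - 2)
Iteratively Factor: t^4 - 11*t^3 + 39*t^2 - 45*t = (t - 3)*(t^3 - 8*t^2 + 15*t) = (t - 3)^2*(t^2 - 5*t) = t*(t - 3)^2*(t - 5)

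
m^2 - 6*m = m*(m - 6)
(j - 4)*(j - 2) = j^2 - 6*j + 8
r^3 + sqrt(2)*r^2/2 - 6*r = r*(r - 3*sqrt(2)/2)*(r + 2*sqrt(2))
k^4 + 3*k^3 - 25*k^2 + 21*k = k*(k - 3)*(k - 1)*(k + 7)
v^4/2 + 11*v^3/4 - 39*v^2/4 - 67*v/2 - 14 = (v/2 + 1)*(v - 4)*(v + 1/2)*(v + 7)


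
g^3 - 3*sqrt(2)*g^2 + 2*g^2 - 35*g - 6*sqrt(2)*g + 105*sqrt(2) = (g - 5)*(g + 7)*(g - 3*sqrt(2))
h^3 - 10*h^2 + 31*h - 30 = (h - 5)*(h - 3)*(h - 2)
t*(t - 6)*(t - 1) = t^3 - 7*t^2 + 6*t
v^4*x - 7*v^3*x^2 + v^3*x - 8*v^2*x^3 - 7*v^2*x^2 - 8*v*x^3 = v*(v - 8*x)*(v + x)*(v*x + x)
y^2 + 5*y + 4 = (y + 1)*(y + 4)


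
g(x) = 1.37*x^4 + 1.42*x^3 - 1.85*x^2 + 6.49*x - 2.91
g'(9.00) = 4313.17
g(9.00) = 9929.40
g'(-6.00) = -1001.63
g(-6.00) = 1360.35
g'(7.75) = 2784.54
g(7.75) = 5539.54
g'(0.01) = 6.45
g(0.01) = -2.85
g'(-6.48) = -1281.75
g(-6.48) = 1906.55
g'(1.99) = 59.18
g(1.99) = 35.35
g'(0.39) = 6.02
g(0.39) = -0.54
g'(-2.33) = -31.08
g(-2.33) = -5.66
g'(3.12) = 202.85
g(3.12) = 172.28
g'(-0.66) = 9.21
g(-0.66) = -8.15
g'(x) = 5.48*x^3 + 4.26*x^2 - 3.7*x + 6.49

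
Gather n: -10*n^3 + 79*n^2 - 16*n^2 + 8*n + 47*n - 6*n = -10*n^3 + 63*n^2 + 49*n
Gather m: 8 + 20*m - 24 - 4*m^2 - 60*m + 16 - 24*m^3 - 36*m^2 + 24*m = -24*m^3 - 40*m^2 - 16*m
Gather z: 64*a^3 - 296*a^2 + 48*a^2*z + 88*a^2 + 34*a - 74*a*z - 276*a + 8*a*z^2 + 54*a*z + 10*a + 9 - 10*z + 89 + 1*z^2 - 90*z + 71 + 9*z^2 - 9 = 64*a^3 - 208*a^2 - 232*a + z^2*(8*a + 10) + z*(48*a^2 - 20*a - 100) + 160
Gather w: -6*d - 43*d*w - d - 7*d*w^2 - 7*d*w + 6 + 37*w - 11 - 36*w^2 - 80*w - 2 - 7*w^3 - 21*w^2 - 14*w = -7*d - 7*w^3 + w^2*(-7*d - 57) + w*(-50*d - 57) - 7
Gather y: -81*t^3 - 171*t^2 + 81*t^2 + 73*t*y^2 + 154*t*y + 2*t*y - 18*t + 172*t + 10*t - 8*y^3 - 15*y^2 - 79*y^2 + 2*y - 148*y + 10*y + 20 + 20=-81*t^3 - 90*t^2 + 164*t - 8*y^3 + y^2*(73*t - 94) + y*(156*t - 136) + 40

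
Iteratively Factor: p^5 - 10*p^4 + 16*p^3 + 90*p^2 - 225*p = (p)*(p^4 - 10*p^3 + 16*p^2 + 90*p - 225) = p*(p - 5)*(p^3 - 5*p^2 - 9*p + 45) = p*(p - 5)*(p + 3)*(p^2 - 8*p + 15) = p*(p - 5)^2*(p + 3)*(p - 3)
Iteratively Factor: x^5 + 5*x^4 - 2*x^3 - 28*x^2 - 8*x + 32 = (x + 2)*(x^4 + 3*x^3 - 8*x^2 - 12*x + 16) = (x - 2)*(x + 2)*(x^3 + 5*x^2 + 2*x - 8) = (x - 2)*(x - 1)*(x + 2)*(x^2 + 6*x + 8) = (x - 2)*(x - 1)*(x + 2)^2*(x + 4)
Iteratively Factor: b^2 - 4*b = (b - 4)*(b)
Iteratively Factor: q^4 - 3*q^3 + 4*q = (q - 2)*(q^3 - q^2 - 2*q) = (q - 2)^2*(q^2 + q) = q*(q - 2)^2*(q + 1)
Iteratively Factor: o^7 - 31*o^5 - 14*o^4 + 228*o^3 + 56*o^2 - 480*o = (o + 3)*(o^6 - 3*o^5 - 22*o^4 + 52*o^3 + 72*o^2 - 160*o) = (o - 2)*(o + 3)*(o^5 - o^4 - 24*o^3 + 4*o^2 + 80*o) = (o - 2)*(o + 2)*(o + 3)*(o^4 - 3*o^3 - 18*o^2 + 40*o) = (o - 2)*(o + 2)*(o + 3)*(o + 4)*(o^3 - 7*o^2 + 10*o) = (o - 5)*(o - 2)*(o + 2)*(o + 3)*(o + 4)*(o^2 - 2*o) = o*(o - 5)*(o - 2)*(o + 2)*(o + 3)*(o + 4)*(o - 2)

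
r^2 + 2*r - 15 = (r - 3)*(r + 5)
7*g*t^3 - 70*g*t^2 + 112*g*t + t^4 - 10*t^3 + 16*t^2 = t*(7*g + t)*(t - 8)*(t - 2)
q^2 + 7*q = q*(q + 7)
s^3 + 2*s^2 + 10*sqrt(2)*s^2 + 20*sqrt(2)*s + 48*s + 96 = (s + 2)*(s + 4*sqrt(2))*(s + 6*sqrt(2))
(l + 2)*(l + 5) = l^2 + 7*l + 10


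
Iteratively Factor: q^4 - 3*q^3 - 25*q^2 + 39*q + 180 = (q - 4)*(q^3 + q^2 - 21*q - 45) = (q - 4)*(q + 3)*(q^2 - 2*q - 15) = (q - 5)*(q - 4)*(q + 3)*(q + 3)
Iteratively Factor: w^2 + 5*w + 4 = (w + 4)*(w + 1)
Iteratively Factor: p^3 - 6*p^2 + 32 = (p + 2)*(p^2 - 8*p + 16) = (p - 4)*(p + 2)*(p - 4)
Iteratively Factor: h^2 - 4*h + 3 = (h - 3)*(h - 1)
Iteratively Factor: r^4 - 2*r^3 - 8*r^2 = (r - 4)*(r^3 + 2*r^2) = r*(r - 4)*(r^2 + 2*r) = r^2*(r - 4)*(r + 2)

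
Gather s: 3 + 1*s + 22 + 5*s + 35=6*s + 60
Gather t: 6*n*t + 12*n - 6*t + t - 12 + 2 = 12*n + t*(6*n - 5) - 10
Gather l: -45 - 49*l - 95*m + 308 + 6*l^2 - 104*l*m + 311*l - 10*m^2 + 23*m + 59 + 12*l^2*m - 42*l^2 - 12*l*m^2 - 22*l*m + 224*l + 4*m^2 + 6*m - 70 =l^2*(12*m - 36) + l*(-12*m^2 - 126*m + 486) - 6*m^2 - 66*m + 252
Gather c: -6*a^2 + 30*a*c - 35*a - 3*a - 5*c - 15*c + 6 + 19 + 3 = -6*a^2 - 38*a + c*(30*a - 20) + 28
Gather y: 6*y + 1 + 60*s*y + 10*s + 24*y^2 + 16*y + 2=10*s + 24*y^2 + y*(60*s + 22) + 3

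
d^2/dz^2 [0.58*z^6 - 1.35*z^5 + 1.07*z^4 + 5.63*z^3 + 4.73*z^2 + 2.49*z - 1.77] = 17.4*z^4 - 27.0*z^3 + 12.84*z^2 + 33.78*z + 9.46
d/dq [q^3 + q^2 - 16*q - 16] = 3*q^2 + 2*q - 16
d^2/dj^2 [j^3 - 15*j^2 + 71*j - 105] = 6*j - 30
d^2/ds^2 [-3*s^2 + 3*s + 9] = -6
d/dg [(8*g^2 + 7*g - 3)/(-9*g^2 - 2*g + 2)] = (47*g^2 - 22*g + 8)/(81*g^4 + 36*g^3 - 32*g^2 - 8*g + 4)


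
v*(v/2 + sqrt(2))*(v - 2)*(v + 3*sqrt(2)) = v^4/2 - v^3 + 5*sqrt(2)*v^3/2 - 5*sqrt(2)*v^2 + 6*v^2 - 12*v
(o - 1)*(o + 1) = o^2 - 1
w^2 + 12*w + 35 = (w + 5)*(w + 7)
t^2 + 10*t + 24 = (t + 4)*(t + 6)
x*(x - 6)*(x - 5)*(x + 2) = x^4 - 9*x^3 + 8*x^2 + 60*x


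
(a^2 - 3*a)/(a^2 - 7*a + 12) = a/(a - 4)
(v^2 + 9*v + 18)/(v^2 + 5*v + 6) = (v + 6)/(v + 2)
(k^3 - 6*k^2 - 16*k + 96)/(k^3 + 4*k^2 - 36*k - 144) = (k - 4)/(k + 6)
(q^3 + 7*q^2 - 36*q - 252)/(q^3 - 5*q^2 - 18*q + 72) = (q^2 + 13*q + 42)/(q^2 + q - 12)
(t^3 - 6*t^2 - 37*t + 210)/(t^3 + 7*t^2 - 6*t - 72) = (t^2 - 12*t + 35)/(t^2 + t - 12)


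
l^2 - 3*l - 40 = (l - 8)*(l + 5)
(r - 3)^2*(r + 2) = r^3 - 4*r^2 - 3*r + 18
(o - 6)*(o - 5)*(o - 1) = o^3 - 12*o^2 + 41*o - 30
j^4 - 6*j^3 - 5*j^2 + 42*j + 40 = (j - 5)*(j - 4)*(j + 1)*(j + 2)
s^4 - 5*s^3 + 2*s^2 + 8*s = s*(s - 4)*(s - 2)*(s + 1)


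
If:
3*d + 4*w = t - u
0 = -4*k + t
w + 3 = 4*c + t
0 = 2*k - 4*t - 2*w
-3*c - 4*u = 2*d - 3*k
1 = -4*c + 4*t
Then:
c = 37/108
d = 2111/1080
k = 4/27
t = 16/27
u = -1213/1080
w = -28/27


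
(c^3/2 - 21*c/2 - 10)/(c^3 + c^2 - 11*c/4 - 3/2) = 2*(c^3 - 21*c - 20)/(4*c^3 + 4*c^2 - 11*c - 6)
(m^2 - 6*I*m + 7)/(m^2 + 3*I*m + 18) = (m^2 - 6*I*m + 7)/(m^2 + 3*I*m + 18)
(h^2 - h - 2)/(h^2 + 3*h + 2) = (h - 2)/(h + 2)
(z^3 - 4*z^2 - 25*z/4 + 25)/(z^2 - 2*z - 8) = (z^2 - 25/4)/(z + 2)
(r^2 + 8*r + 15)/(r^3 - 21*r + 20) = (r + 3)/(r^2 - 5*r + 4)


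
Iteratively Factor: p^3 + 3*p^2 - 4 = (p + 2)*(p^2 + p - 2) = (p + 2)^2*(p - 1)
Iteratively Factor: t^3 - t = (t - 1)*(t^2 + t) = t*(t - 1)*(t + 1)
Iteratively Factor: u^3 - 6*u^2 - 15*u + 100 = (u + 4)*(u^2 - 10*u + 25) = (u - 5)*(u + 4)*(u - 5)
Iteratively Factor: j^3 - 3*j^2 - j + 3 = (j - 3)*(j^2 - 1) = (j - 3)*(j + 1)*(j - 1)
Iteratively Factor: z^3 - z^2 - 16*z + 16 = (z - 1)*(z^2 - 16) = (z - 4)*(z - 1)*(z + 4)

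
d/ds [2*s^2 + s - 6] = 4*s + 1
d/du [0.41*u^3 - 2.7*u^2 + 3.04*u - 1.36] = 1.23*u^2 - 5.4*u + 3.04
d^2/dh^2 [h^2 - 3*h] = 2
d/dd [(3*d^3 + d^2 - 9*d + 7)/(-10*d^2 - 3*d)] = (-30*d^4 - 18*d^3 - 93*d^2 + 140*d + 21)/(d^2*(100*d^2 + 60*d + 9))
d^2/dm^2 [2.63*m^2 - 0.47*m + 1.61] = 5.26000000000000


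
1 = 1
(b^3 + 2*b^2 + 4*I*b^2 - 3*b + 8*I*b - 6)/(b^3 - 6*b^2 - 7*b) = (b^3 + b^2*(2 + 4*I) + b*(-3 + 8*I) - 6)/(b*(b^2 - 6*b - 7))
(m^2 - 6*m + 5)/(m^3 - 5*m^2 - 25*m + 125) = (m - 1)/(m^2 - 25)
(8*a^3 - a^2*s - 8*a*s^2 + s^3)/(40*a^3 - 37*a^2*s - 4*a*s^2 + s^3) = (a + s)/(5*a + s)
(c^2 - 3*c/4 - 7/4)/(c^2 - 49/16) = 4*(c + 1)/(4*c + 7)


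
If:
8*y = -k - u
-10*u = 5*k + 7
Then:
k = 7/5 - 16*y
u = 8*y - 7/5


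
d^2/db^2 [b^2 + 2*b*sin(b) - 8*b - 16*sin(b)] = -2*b*sin(b) + 16*sin(b) + 4*cos(b) + 2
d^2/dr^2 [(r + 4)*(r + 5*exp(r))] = 5*r*exp(r) + 30*exp(r) + 2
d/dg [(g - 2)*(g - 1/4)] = 2*g - 9/4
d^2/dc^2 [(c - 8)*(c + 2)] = 2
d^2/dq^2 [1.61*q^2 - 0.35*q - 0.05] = 3.22000000000000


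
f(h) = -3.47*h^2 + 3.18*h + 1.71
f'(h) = 3.18 - 6.94*h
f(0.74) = 2.16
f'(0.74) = -1.96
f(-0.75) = -2.63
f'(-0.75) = 8.38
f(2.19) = -7.97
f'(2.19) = -12.02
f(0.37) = 2.41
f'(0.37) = 0.61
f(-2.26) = -23.20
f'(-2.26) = 18.86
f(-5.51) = -121.16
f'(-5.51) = 41.42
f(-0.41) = -0.18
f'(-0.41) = 6.03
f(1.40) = -0.64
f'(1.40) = -6.54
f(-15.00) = -826.74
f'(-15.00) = 107.28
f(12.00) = -459.81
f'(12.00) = -80.10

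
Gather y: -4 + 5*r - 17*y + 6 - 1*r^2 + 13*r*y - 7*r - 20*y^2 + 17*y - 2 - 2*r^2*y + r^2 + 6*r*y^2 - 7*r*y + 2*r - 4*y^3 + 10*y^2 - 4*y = -4*y^3 + y^2*(6*r - 10) + y*(-2*r^2 + 6*r - 4)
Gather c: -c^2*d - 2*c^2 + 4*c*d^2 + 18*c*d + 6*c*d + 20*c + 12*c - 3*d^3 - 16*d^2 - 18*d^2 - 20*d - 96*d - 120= c^2*(-d - 2) + c*(4*d^2 + 24*d + 32) - 3*d^3 - 34*d^2 - 116*d - 120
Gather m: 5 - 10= -5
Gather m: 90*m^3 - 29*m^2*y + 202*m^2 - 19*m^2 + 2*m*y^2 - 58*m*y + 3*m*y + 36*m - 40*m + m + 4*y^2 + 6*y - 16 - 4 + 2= 90*m^3 + m^2*(183 - 29*y) + m*(2*y^2 - 55*y - 3) + 4*y^2 + 6*y - 18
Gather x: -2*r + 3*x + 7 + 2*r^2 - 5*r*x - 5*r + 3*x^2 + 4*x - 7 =2*r^2 - 7*r + 3*x^2 + x*(7 - 5*r)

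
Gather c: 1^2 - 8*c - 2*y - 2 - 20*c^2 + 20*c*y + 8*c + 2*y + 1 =-20*c^2 + 20*c*y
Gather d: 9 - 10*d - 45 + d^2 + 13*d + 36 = d^2 + 3*d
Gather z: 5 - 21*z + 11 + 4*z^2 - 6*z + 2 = 4*z^2 - 27*z + 18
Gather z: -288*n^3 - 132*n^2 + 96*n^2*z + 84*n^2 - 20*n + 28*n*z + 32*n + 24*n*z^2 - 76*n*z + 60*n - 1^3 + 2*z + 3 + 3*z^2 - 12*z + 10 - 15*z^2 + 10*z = -288*n^3 - 48*n^2 + 72*n + z^2*(24*n - 12) + z*(96*n^2 - 48*n) + 12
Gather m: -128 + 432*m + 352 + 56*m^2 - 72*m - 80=56*m^2 + 360*m + 144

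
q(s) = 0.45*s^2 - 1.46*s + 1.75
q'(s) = 0.9*s - 1.46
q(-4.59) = 17.93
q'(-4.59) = -5.59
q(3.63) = 2.38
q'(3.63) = 1.81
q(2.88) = 1.28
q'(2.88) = 1.13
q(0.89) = 0.81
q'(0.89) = -0.66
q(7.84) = 17.96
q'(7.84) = 5.60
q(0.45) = 1.18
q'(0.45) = -1.06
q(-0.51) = 2.61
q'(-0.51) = -1.92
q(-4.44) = 17.10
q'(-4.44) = -5.46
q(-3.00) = 10.18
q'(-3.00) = -4.16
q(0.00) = 1.75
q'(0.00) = -1.46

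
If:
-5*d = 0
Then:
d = 0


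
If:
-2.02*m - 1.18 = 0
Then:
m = -0.58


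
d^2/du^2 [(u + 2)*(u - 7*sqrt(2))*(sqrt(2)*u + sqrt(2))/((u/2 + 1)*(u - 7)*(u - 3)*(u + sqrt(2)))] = 4*(sqrt(2)*u^6 - 42*u^5 + 3*sqrt(2)*u^5 - 135*sqrt(2)*u^4 + 402*u^4 - 570*u^3 + 339*sqrt(2)*u^3 - 4158*u^2 + 2898*sqrt(2)*u^2 - 13146*sqrt(2)*u + 12684*u - 15148 + 10416*sqrt(2))/(u^9 - 30*u^8 + 3*sqrt(2)*u^8 - 90*sqrt(2)*u^7 + 369*u^7 - 2440*u^6 + 1091*sqrt(2)*u^6 - 6840*sqrt(2)*u^5 + 9801*u^5 - 26790*u^4 + 23595*sqrt(2)*u^4 - 44210*sqrt(2)*u^3 + 54999*u^3 - 79380*u^2 + 43029*sqrt(2)*u^2 - 26460*sqrt(2)*u + 55566*u + 18522*sqrt(2))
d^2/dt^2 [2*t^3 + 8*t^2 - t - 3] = 12*t + 16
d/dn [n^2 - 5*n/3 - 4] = 2*n - 5/3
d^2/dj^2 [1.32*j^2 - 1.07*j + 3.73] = 2.64000000000000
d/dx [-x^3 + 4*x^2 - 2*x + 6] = -3*x^2 + 8*x - 2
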